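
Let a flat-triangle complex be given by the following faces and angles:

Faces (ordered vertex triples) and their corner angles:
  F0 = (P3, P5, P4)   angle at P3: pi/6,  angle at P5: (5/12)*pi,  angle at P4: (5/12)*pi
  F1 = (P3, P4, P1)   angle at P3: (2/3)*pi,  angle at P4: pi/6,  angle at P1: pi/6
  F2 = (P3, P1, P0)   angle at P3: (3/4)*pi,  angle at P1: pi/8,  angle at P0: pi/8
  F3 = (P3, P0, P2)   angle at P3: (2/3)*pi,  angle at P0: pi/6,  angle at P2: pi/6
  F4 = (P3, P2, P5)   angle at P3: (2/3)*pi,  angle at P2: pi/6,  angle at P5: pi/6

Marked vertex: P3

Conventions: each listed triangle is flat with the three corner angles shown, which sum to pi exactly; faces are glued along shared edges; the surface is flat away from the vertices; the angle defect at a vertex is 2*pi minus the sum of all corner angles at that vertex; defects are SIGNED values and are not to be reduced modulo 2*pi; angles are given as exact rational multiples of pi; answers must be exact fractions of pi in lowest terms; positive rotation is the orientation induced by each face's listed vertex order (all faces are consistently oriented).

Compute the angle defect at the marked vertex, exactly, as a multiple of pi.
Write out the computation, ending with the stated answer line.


Sum of corner angles at P3: (35/12)*pi
defect = 2*pi - (35/12)*pi

Answer: defect(P3) = (-11/12)*pi


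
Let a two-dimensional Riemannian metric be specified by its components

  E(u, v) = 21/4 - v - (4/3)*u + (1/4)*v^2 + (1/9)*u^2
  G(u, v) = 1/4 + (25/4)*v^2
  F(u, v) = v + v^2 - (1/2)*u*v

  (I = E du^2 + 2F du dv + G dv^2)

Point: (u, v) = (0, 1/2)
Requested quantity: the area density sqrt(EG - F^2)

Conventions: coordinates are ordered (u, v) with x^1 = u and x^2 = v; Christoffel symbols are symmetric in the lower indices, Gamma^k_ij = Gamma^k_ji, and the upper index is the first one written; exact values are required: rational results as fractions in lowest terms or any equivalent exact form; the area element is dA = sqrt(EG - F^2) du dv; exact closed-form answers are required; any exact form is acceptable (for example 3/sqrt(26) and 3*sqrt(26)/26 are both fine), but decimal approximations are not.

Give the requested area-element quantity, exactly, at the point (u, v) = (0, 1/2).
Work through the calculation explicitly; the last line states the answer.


E = 77/16, F = 3/4, G = 29/16; EG - F^2 = 2089/256

Answer: sqrt(EG - F^2) = sqrt(2089)/16


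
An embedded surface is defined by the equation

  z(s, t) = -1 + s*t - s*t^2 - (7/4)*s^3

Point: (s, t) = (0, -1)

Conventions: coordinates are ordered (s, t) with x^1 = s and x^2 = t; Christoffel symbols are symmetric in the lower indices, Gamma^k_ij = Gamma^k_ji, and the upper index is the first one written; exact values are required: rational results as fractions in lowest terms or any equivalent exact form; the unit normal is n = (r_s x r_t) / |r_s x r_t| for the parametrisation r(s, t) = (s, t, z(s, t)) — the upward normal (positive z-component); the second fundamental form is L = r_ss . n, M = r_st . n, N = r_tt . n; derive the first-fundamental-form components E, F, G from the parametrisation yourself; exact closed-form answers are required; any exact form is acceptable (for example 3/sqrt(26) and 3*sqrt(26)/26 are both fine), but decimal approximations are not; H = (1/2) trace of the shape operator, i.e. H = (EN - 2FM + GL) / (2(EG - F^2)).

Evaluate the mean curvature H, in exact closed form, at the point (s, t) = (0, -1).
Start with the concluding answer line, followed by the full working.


Answer: H = 0

z_s = -2, z_t = 0, z_ss = 0, z_st = 3, z_tt = 0
E = 5, F = 0, G = 1; answer radicand W^2 = 5
unnormalised second-form numerators: l = 0, m = 3, n = 0; L = l/sqrt(5), and similarly M = m/sqrt(W^2), N = n/sqrt(W^2)
H = (E*n - 2*F*m + G*l) / (2*(EG - F^2)*sqrt(W^2)); E*n - 2*F*m + G*l = 0, EG - F^2 = 5, so H = (0)/sqrt(5)


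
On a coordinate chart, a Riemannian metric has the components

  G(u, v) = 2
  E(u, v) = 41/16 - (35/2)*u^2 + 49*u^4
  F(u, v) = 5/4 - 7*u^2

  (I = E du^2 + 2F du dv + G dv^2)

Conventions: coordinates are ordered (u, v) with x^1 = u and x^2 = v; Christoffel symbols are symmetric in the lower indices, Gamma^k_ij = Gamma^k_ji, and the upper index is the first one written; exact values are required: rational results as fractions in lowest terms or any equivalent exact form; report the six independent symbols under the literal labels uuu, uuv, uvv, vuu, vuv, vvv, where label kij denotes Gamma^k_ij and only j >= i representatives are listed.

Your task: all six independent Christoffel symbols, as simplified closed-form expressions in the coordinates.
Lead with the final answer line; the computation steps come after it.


Answer: Gamma_uuu = (1568*u^3 - 280*u)/(784*u^4 - 280*u^2 + 57), Gamma_uuv = 0, Gamma_uvv = 0, Gamma_vuu = -224*u/(784*u^4 - 280*u^2 + 57), Gamma_vuv = 0, Gamma_vvv = 0

E = 41/16 - (35/2)*u^2 + 49*u^4; F = 5/4 - 7*u^2; G = 2
Gamma^k_ij = (1/2) g^{kl} (d_i g_jl + d_j g_il - d_l g_ij), with g^inv = (1/(EG-F^2)) [[G, -F], [-F, E]]
first partials: E_u = -35*u + 196*u^3, E_v = 0, F_u = -14*u, F_v = 0, G_u = 0, G_v = 0
D = EG - F^2 = 57/16 - (35/2)*u^2 + 49*u^4
expanded: Gamma^u_uu = (G E_u - 2F F_u + F E_v)/(2D), Gamma^u_uv = (G E_v - F G_u)/(2D), Gamma^u_vv = (2G F_v - G G_u - F G_v)/(2D), Gamma^v_uu = (2E F_u - E E_v - F E_u)/(2D), Gamma^v_uv = (E G_u - F E_v)/(2D), Gamma^v_vv = (E G_v - 2F F_v + F G_u)/(2D); substitute and cancel common factors


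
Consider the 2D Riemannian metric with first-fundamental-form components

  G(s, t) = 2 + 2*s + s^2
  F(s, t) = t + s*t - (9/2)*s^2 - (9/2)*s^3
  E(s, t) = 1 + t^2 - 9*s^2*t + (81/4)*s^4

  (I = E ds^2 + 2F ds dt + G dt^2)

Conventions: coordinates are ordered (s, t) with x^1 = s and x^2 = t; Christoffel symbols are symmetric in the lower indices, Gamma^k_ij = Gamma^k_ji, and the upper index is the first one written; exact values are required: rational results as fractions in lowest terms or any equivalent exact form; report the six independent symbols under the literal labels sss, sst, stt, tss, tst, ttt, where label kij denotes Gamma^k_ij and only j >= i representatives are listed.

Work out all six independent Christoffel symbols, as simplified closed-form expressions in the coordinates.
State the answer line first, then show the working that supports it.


Answer: Gamma_sss = (162*s^3 - 36*s*t)/(81*s^4 - 36*s^2*t + 4*s^2 + 8*s + 4*t^2 + 8), Gamma_sst = (-18*s^2 + 4*t)/(81*s^4 - 36*s^2*t + 4*s^2 + 8*s + 4*t^2 + 8), Gamma_stt = 0, Gamma_tss = (-36*s^2 - 36*s)/(81*s^4 - 36*s^2*t + 4*s^2 + 8*s + 4*t^2 + 8), Gamma_tst = (4*s + 4)/(81*s^4 - 36*s^2*t + 4*s^2 + 8*s + 4*t^2 + 8), Gamma_ttt = 0

E = 1 + t^2 - 9*s^2*t + (81/4)*s^4; F = t + s*t - (9/2)*s^2 - (9/2)*s^3; G = 2 + 2*s + s^2
Gamma^k_ij = (1/2) g^{kl} (d_i g_jl + d_j g_il - d_l g_ij), with g^inv = (1/(EG-F^2)) [[G, -F], [-F, E]]
first partials: E_s = -18*s*t + 81*s^3, E_t = 2*t - 9*s^2, F_s = t - 9*s - (27/2)*s^2, F_t = 1 + s, G_s = 2 + 2*s, G_t = 0
D = EG - F^2 = 2 + 2*s + t^2 + s^2 - 9*s^2*t + (81/4)*s^4
expanded: Gamma^s_ss = (G E_s - 2F F_s + F E_t)/(2D), Gamma^s_st = (G E_t - F G_s)/(2D), Gamma^s_tt = (2G F_t - G G_s - F G_t)/(2D), Gamma^t_ss = (2E F_s - E E_t - F E_s)/(2D), Gamma^t_st = (E G_s - F E_t)/(2D), Gamma^t_tt = (E G_t - 2F F_t + F G_s)/(2D); substitute and cancel common factors


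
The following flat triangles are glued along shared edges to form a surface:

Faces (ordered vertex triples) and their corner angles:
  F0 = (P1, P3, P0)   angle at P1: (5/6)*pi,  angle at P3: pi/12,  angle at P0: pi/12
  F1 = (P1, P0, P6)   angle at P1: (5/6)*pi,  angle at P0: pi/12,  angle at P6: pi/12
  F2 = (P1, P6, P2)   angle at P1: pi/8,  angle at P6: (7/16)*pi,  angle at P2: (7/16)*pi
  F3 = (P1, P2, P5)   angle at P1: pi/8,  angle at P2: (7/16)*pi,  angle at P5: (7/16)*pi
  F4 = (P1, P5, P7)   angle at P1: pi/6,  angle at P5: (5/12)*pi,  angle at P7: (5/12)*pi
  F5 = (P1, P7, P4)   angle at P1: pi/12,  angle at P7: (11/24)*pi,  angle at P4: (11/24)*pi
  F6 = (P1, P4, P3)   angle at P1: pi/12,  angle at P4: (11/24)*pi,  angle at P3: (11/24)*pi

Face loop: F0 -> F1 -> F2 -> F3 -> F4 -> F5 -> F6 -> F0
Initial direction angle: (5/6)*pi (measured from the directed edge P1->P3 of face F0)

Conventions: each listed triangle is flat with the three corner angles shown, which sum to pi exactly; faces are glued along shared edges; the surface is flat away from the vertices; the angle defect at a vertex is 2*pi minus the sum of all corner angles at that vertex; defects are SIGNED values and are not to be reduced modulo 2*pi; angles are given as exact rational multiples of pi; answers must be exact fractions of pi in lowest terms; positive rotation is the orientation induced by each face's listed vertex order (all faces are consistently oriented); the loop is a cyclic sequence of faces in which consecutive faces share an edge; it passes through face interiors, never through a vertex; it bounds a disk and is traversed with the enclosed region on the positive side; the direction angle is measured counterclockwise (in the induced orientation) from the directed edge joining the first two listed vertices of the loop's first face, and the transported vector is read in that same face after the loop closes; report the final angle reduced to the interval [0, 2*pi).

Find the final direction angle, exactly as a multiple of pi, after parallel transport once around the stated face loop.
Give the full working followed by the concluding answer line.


enclosed vertex P1: corner angles sum to (9/4)*pi, defect = 2*pi - (9/4)*pi = -pi/4
summing the enclosed defects onto the initial angle, mod 2*pi in the induced orientation:
final angle = (5/6)*pi - pi/4 = (7/12)*pi (mod 2*pi)

Answer: final direction angle = (7/12)*pi


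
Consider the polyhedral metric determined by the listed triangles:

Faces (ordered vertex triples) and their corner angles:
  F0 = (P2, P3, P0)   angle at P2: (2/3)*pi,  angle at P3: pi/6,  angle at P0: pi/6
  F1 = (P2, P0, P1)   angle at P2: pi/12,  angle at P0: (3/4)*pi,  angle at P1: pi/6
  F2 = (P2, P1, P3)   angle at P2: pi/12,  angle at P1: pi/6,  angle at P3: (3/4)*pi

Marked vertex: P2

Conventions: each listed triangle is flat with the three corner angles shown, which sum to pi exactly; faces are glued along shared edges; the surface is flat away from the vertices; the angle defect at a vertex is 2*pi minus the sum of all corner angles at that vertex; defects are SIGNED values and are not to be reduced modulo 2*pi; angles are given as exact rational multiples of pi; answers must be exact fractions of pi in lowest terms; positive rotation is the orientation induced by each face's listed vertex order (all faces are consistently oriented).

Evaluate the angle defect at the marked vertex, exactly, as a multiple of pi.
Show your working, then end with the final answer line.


Sum of corner angles at P2: (5/6)*pi
defect = 2*pi - (5/6)*pi

Answer: defect(P2) = (7/6)*pi


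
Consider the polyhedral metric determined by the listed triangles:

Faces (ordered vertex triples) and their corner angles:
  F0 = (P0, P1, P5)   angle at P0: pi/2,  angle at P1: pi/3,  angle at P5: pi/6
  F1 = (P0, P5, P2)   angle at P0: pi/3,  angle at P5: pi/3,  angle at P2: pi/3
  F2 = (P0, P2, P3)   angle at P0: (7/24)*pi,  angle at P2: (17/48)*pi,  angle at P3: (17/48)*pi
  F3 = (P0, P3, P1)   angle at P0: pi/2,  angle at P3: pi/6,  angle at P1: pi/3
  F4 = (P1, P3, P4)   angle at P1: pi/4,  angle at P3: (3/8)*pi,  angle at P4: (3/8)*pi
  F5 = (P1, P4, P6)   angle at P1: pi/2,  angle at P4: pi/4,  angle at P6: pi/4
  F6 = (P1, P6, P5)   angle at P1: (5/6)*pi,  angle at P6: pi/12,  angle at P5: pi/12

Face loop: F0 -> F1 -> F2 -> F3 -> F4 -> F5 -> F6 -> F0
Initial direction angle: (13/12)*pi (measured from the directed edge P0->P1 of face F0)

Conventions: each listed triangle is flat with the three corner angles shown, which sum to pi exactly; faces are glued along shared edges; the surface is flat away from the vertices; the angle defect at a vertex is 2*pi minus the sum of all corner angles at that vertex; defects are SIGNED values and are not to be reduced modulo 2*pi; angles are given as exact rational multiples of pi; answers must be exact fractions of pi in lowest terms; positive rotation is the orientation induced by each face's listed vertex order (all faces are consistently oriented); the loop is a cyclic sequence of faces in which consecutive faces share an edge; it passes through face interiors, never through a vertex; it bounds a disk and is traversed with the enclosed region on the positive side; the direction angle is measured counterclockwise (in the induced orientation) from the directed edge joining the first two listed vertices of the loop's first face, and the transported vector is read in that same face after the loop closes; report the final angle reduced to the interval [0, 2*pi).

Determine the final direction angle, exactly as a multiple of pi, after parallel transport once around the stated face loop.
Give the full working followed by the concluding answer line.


enclosed vertex P0: corner angles sum to (13/8)*pi, defect = 2*pi - (13/8)*pi = (3/8)*pi
enclosed vertex P1: corner angles sum to (9/4)*pi, defect = 2*pi - (9/4)*pi = -pi/4
transport around the loop rotates by the sum of enclosed defects; add to the initial angle mod 2*pi
final angle = (13/12)*pi + pi/8 = (29/24)*pi (mod 2*pi)

Answer: final direction angle = (29/24)*pi


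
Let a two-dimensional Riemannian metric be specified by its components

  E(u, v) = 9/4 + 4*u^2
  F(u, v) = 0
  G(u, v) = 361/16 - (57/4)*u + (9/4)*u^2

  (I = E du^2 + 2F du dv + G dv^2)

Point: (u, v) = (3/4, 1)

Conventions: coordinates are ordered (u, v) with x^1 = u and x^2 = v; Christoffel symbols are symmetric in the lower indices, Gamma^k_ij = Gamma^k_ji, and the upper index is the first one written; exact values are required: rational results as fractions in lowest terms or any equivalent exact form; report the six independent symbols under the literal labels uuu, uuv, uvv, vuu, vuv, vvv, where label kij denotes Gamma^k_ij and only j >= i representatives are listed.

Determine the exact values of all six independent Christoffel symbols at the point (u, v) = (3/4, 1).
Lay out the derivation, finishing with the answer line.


E = 9/2, F = 0, G = 841/64 at the point
E_u = 6, E_v = 0, F_u = 0, F_v = 0, G_u = -87/8, G_v = 0
EG - F^2 = 7569/128;  g^inv = (128/7569) * [[841/64, 0], [0, 9/2]]
first-kind symbols [ij,l] = (1/2)(d_i g_jl + d_j g_il - d_l g_ij): [uu,u] = E_u/2 = 3, [uu,v] = F_u - E_v/2 = 0, [uv,u] = E_v/2 = 0, [uv,v] = G_u/2 = -87/16, [vv,u] = F_v - G_u/2 = 87/16, [vv,v] = G_v/2 = 0
Gamma^u_ij = (G*[ij,u] - F*[ij,v])/(EG - F^2), Gamma^v_ij = (E*[ij,v] - F*[ij,u])/(EG - F^2)

Answer: Gamma_uuu = 2/3, Gamma_uuv = 0, Gamma_uvv = 29/24, Gamma_vuu = 0, Gamma_vuv = -12/29, Gamma_vvv = 0


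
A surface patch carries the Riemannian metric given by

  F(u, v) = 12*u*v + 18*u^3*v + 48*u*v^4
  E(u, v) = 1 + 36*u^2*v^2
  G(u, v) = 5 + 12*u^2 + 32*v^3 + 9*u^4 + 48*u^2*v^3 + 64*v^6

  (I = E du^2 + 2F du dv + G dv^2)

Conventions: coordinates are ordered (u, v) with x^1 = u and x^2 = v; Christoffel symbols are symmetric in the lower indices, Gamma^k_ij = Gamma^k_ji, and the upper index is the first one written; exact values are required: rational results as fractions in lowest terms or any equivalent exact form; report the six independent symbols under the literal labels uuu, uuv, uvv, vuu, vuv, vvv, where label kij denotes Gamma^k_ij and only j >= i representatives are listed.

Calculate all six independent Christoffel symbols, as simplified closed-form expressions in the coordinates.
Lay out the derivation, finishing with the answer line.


E = 1 + 36*u^2*v^2; F = 12*u*v + 18*u^3*v + 48*u*v^4; G = 5 + 12*u^2 + 32*v^3 + 9*u^4 + 48*u^2*v^3 + 64*v^6
Gamma^k_ij = (1/2) g^{kl} (d_i g_jl + d_j g_il - d_l g_ij), with g^inv = (1/(EG-F^2)) [[G, -F], [-F, E]]
first partials: E_u = 72*u*v^2, E_v = 72*u^2*v, F_u = 12*v + 54*u^2*v + 48*v^4, F_v = 12*u + 18*u^3 + 192*u*v^3, G_u = 24*u + 36*u^3 + 96*u*v^3, G_v = 96*v^2 + 144*u^2*v^2 + 384*v^5
D = EG - F^2 = 5 + 12*u^2 + 32*v^3 + 36*u^2*v^2 + 9*u^4 + 48*u^2*v^3 + 64*v^6
expanded: Gamma^u_uu = (G E_u - 2F F_u + F E_v)/(2D), Gamma^u_uv = (G E_v - F G_u)/(2D), Gamma^u_vv = (2G F_v - G G_u - F G_v)/(2D), Gamma^v_uu = (2E F_u - E E_v - F E_u)/(2D), Gamma^v_uv = (E G_u - F E_v)/(2D), Gamma^v_vv = (E G_v - 2F F_v + F G_u)/(2D); substitute and cancel common factors

Answer: Gamma_uuu = 36*u*v^2/(9*u^4 + 48*u^2*v^3 + 36*u^2*v^2 + 12*u^2 + 64*v^6 + 32*v^3 + 5), Gamma_uuv = 36*u^2*v/(9*u^4 + 48*u^2*v^3 + 36*u^2*v^2 + 12*u^2 + 64*v^6 + 32*v^3 + 5), Gamma_uvv = 144*u*v^3/(9*u^4 + 48*u^2*v^3 + 36*u^2*v^2 + 12*u^2 + 64*v^6 + 32*v^3 + 5), Gamma_vuu = (18*u^2*v + 48*v^4 + 12*v)/(9*u^4 + 48*u^2*v^3 + 36*u^2*v^2 + 12*u^2 + 64*v^6 + 32*v^3 + 5), Gamma_vuv = (18*u^3 + 48*u*v^3 + 12*u)/(9*u^4 + 48*u^2*v^3 + 36*u^2*v^2 + 12*u^2 + 64*v^6 + 32*v^3 + 5), Gamma_vvv = (72*u^2*v^2 + 192*v^5 + 48*v^2)/(9*u^4 + 48*u^2*v^3 + 36*u^2*v^2 + 12*u^2 + 64*v^6 + 32*v^3 + 5)


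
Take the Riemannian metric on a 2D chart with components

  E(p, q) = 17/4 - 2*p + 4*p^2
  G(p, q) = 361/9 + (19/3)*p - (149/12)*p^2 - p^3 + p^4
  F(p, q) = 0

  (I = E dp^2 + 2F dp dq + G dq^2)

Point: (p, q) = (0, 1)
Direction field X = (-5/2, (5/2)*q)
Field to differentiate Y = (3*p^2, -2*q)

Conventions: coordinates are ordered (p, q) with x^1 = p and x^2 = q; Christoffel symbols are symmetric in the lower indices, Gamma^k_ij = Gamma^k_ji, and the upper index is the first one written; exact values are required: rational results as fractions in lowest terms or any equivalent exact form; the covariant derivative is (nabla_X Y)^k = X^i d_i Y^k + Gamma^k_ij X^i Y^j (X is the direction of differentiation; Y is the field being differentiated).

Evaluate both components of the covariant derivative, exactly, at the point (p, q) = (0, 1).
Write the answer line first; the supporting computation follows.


Answer: (nabla_X Y)^p = 190/51, (nabla_X Y)^q = -175/38

E = 17/4, F = 0, G = 361/9 at the point
E_p = -2, E_q = 0, F_p = 0, F_q = 0, G_p = 19/3, G_q = 0
EG - F^2 = 6137/36;  g^inv = (36/6137) * [[361/9, 0], [0, 17/4]]
first-kind symbols [ij,l] = (1/2)(d_i g_jl + d_j g_il - d_l g_ij): [pp,p] = E_p/2 = -1, [pp,q] = F_p - E_q/2 = 0, [pq,p] = E_q/2 = 0, [pq,q] = G_p/2 = 19/6, [qq,p] = F_q - G_p/2 = -19/6, [qq,q] = G_q/2 = 0
Gamma^p_ij = (G*[ij,p] - F*[ij,q])/(EG - F^2), Gamma^q_ij = (E*[ij,q] - F*[ij,p])/(EG - F^2)
Gamma_ppp = -4/17, Gamma_ppq = 0, Gamma_pqq = -38/51, Gamma_qpp = 0, Gamma_qpq = 3/38, Gamma_qqq = 0
X = (-5/2, 5/2), Y = (0, -2) at the point


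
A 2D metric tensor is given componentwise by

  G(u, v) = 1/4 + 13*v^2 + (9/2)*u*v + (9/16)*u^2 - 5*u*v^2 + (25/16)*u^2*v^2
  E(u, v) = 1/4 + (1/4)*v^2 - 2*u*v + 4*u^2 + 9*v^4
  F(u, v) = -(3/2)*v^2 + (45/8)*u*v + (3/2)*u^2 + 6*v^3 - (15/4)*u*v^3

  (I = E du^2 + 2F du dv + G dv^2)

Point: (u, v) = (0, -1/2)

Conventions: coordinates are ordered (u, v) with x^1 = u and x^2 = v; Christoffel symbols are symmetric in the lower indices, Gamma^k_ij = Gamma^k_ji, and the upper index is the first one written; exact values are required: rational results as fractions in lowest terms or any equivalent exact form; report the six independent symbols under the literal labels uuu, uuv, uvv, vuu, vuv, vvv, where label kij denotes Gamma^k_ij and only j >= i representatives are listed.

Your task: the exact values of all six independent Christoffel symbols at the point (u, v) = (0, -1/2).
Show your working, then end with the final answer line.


E = 7/8, F = -9/8, G = 7/2 at the point
E_u = 1, E_v = -19/4, F_u = -75/32, F_v = 6, G_u = -7/2, G_v = -13
EG - F^2 = 115/64;  g^inv = (64/115) * [[7/2, 9/8], [9/8, 7/8]]
first-kind symbols [ij,l] = (1/2)(d_i g_jl + d_j g_il - d_l g_ij): [uu,u] = E_u/2 = 1/2, [uu,v] = F_u - E_v/2 = 1/32, [uv,u] = E_v/2 = -19/8, [uv,v] = G_u/2 = -7/4, [vv,u] = F_v - G_u/2 = 31/4, [vv,v] = G_v/2 = -13/2
Gamma^u_ij = (G*[ij,u] - F*[ij,v])/(EG - F^2), Gamma^v_ij = (E*[ij,v] - F*[ij,u])/(EG - F^2)

Answer: Gamma_uuu = 457/460, Gamma_uuv = -658/115, Gamma_uvv = 1268/115, Gamma_vuu = 151/460, Gamma_vuv = -269/115, Gamma_vvv = 194/115


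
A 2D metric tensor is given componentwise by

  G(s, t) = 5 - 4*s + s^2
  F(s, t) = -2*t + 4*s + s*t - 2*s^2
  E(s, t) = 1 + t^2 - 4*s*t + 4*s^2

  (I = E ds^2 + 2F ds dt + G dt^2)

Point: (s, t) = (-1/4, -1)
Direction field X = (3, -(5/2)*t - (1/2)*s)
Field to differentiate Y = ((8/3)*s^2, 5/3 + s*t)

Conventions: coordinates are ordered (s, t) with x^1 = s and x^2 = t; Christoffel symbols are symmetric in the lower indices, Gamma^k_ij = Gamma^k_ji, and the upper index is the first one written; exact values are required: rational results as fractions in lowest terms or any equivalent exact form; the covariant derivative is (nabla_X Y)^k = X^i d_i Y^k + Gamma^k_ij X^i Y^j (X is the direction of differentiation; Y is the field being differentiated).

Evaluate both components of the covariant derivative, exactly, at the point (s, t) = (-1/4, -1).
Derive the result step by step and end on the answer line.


E = 5/4, F = 9/8, G = 97/16 at the point
E_s = 2, E_t = -1, F_s = 4, F_t = -9/4, G_s = -9/2, G_t = 0
EG - F^2 = 101/16;  g^inv = (16/101) * [[97/16, -9/8], [-9/8, 5/4]]
first-kind symbols [ij,l] = (1/2)(d_i g_jl + d_j g_il - d_l g_ij): [ss,s] = E_s/2 = 1, [ss,t] = F_s - E_t/2 = 9/2, [st,s] = E_t/2 = -1/2, [st,t] = G_s/2 = -9/4, [tt,s] = F_t - G_s/2 = 0, [tt,t] = G_t/2 = 0
Gamma^s_ij = (G*[ij,s] - F*[ij,t])/(EG - F^2), Gamma^t_ij = (E*[ij,t] - F*[ij,s])/(EG - F^2)
Gamma_sss = 16/101, Gamma_sst = -8/101, Gamma_stt = 0, Gamma_tss = 72/101, Gamma_tst = -36/101, Gamma_ttt = 0
X = (3, 21/8), Y = (1/6, 23/12) at the point

Answer: (nabla_X Y)^s = -891/202, (nabla_X Y)^t = -17793/3232


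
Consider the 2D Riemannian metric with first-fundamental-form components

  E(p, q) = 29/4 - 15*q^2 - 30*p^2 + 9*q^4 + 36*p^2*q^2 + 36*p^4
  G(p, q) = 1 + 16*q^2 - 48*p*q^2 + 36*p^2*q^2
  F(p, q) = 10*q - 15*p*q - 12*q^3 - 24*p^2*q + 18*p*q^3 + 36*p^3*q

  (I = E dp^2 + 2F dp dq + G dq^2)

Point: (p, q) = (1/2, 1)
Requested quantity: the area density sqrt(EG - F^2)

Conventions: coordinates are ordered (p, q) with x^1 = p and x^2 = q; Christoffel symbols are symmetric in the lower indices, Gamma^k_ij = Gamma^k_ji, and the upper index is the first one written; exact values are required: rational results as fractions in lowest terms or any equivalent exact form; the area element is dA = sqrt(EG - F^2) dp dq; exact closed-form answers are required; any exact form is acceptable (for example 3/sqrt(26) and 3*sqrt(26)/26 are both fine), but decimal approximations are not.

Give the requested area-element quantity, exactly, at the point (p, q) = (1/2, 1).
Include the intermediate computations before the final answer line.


E = 5, F = -2, G = 2; EG - F^2 = 6

Answer: sqrt(EG - F^2) = sqrt(6)


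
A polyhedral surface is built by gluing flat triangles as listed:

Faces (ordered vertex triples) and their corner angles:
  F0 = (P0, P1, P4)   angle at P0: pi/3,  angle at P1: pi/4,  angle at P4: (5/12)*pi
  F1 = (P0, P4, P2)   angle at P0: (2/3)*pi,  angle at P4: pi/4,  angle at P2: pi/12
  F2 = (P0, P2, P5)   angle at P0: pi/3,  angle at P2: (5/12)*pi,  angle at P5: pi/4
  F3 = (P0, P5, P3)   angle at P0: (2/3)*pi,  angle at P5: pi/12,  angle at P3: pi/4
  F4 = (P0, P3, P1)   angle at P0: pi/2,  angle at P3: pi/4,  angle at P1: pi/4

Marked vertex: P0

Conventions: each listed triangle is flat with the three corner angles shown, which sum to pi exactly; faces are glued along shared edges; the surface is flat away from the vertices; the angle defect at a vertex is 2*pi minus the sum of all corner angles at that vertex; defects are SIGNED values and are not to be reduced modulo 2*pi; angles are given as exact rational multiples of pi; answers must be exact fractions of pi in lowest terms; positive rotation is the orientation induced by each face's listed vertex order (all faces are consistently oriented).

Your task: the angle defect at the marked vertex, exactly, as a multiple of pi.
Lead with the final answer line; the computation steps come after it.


Answer: defect(P0) = -pi/2

Sum of corner angles at P0: (5/2)*pi
defect = 2*pi - (5/2)*pi


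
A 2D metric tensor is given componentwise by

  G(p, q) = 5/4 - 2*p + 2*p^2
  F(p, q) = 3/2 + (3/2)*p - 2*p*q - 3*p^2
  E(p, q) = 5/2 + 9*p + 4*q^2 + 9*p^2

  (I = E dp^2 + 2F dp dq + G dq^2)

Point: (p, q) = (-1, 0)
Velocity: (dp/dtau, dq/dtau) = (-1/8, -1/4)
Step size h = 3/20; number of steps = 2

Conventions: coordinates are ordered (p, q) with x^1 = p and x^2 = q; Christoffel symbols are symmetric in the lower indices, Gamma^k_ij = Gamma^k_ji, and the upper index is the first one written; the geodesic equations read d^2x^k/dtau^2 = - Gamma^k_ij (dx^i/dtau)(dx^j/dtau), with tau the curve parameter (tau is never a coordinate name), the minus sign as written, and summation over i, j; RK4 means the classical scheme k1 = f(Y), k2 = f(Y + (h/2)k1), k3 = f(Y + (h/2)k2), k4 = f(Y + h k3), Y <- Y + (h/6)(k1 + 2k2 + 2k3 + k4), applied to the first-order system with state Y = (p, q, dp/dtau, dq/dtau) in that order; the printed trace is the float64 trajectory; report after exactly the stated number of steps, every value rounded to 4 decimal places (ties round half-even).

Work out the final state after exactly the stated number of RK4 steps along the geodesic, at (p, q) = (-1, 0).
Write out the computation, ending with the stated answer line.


f(Y) = (dp/dtau, dq/dtau, -Gamma^p_ij Y'^i Y'^j, -Gamma^q_ij Y'^i Y'^j) with the Gammas evaluated at the stage position; h = 0.150000; intermediate values shown to 6 dp
step 0: p = -1.0000, q = 0.0000, dp/dtau = -0.1250, dq/dtau = -0.2500
step 1:
  k1: at (p, q) = (-1.000000, 0.000000), (dp/dtau, dq/dtau) = (-0.125000, -0.250000); Gamma_ppp = -0.272727, Gamma_ppq = -2.181818, Gamma_pqq = 6.363636, Gamma_qpp = 1.272727, Gamma_qpq = -1.818182, Gamma_qqq = 3.636364; k1 = (-0.125000, -0.250000, -0.257102, -0.133523)
  k2: at (p, q) = (-1.009375, -0.018750), (dp/dtau, dq/dtau) = (-0.144283, -0.260014); Gamma_ppp = -0.120324, Gamma_ppq = -2.407392, Gamma_pqq = 6.578946, Gamma_qpp = 1.374698, Gamma_qpq = -1.979101, Gamma_qqq = 3.853852; k2 = (-0.144283, -0.260014, -0.261651, -0.140673)
  k3: at (p, q) = (-1.010821, -0.019501), (dp/dtau, dq/dtau) = (-0.144624, -0.260550); Gamma_ppp = -0.113033, Gamma_ppq = -2.413567, Gamma_pqq = 6.571668, Gamma_qpp = 1.378917, Gamma_qpq = -1.985683, Gamma_qqq = 3.858725; k3 = (-0.144624, -0.260550, -0.261868, -0.141149)
  k4: at (p, q) = (-1.021694, -0.039083), (dp/dtau, dq/dtau) = (-0.164280, -0.271172); Gamma_ppp = 0.061245, Gamma_ppq = -2.654798, Gamma_pqq = 6.782623, Gamma_qpp = 1.498454, Gamma_qpq = -2.166003, Gamma_qqq = 4.088875; k4 = (-0.164280, -0.271172, -0.263876, -0.148130)
  Y <- Y + (h/6)(k1 + 2k2 + 2k3 + k4): p = -1.0217, q = -0.0391, dp/dtau = -0.1642, dq/dtau = -0.2711
step 2:
  k1: at (p, q) = (-1.021677, -0.039058), (dp/dtau, dq/dtau) = (-0.164200, -0.271132); Gamma_ppp = 0.061012, Gamma_ppq = -2.654493, Gamma_pqq = 6.782389, Gamma_qpp = 1.498293, Gamma_qpq = -2.165766, Gamma_qqq = 4.088587; k1 = (-0.164200, -0.271132, -0.263881, -0.148120)
  k2: at (p, q) = (-1.033992, -0.059392), (dp/dtau, dq/dtau) = (-0.183992, -0.282241); Gamma_ppp = 0.257134, Gamma_ppq = -2.909521, Gamma_pqq = 6.986756, Gamma_qpp = 1.636603, Gamma_qpq = -2.365309, Gamma_qqq = 4.329673; k2 = (-0.183992, -0.282241, -0.263088, -0.154645)
  k3: at (p, q) = (-1.035477, -0.060226), (dp/dtau, dq/dtau) = (-0.183932, -0.282731); Gamma_ppp = 0.265560, Gamma_ppq = -2.915951, Gamma_pqq = 6.979299, Gamma_qpp = 1.642280, Gamma_qpq = -2.373005, Gamma_qqq = 4.334880; k3 = (-0.183932, -0.282731, -0.263608, -0.155268)
  k4: at (p, q) = (-1.049267, -0.081467), (dp/dtau, dq/dtau) = (-0.203742, -0.294423); Gamma_ppp = 0.485857, Gamma_ppq = -3.184989, Gamma_pqq = 7.176838, Gamma_qpp = 1.803113, Gamma_qpq = -2.594033, Gamma_qqq = 4.587298; k4 = (-0.203742, -0.294423, -0.260179, -0.161285)
  Y <- Y + (h/6)(k1 + 2k2 + 2k3 + k4): p = -1.0493, q = -0.0814, dp/dtau = -0.2036, dq/dtau = -0.2944

Answer: p = -1.0493, q = -0.0814, dp/dtau = -0.2036, dq/dtau = -0.2944


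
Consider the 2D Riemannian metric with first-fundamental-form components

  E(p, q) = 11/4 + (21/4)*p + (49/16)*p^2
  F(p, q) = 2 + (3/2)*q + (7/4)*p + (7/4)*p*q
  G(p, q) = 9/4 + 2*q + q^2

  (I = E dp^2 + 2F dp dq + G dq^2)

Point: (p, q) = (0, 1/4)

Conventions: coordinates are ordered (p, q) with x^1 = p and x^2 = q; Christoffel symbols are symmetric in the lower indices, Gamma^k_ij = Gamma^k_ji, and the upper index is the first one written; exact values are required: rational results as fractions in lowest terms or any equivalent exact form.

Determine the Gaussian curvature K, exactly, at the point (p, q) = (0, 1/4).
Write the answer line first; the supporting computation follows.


Answer: K = 672/4489

E = 11/4, F = 19/8, G = 45/16, EG - F^2 = 67/32 at the point
E_p = 21/4, E_q = 0, F_p = 35/16, F_q = 3/2, G_p = 0, G_q = 5/2
E_qq = 0, F_pq = 7/4, G_pp = 0
K follows from Brioschi's formula, (det M1 - det M2)/(EG - F^2)^2.
M1 = [[-E_qq/2 + F_pq - G_pp/2, E_p/2, F_p - E_q/2], [F_q - G_p/2, E, F], [G_q/2, F, G]] = [[7/4, 21/8, 35/16], [3/2, 11/4, 19/8], [5/4, 19/8, 45/16]]; det M1 = 21/32
M2 = [[0, E_q/2, G_p/2], [E_q/2, E, F], [G_p/2, F, G]] = [[0, 0, 0], [0, 11/4, 19/8], [0, 19/8, 45/16]]; det M2 = 0
det M1 - det M2 = 21/32; K = 21/32 / (67/32)^2 = 672/4489


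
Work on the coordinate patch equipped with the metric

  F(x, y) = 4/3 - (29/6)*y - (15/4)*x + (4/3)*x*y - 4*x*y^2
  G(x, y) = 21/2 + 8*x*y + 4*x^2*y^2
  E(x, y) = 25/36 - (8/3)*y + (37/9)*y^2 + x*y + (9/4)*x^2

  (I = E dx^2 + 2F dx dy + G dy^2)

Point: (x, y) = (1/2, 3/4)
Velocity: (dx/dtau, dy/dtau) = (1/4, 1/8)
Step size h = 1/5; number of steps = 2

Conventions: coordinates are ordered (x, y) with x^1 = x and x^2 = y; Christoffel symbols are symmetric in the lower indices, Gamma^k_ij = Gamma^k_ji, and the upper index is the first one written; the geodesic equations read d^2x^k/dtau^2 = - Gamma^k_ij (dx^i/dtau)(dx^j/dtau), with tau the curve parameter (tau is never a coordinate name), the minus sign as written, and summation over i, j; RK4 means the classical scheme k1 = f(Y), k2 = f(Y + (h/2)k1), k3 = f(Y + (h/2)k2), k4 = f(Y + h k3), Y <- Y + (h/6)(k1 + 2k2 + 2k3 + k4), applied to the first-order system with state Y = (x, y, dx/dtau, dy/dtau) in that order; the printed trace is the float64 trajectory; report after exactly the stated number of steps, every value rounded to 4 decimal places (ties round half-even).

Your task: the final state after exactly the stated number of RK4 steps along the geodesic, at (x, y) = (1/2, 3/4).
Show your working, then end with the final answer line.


f(Y) = (dx/dtau, dy/dtau, -Gamma^x_ij Y'^i Y'^j, -Gamma^y_ij Y'^i Y'^j) with the Gammas evaluated at the stage position; h = 0.200000; intermediate values shown to 6 dp
step 0: x = 0.5000, y = 0.7500, dx/dtau = 0.2500, dy/dtau = 0.1250
step 1:
  k1: at (x, y) = (0.500000, 0.750000), (dx/dtau, dy/dtau) = (0.250000, 0.125000); Gamma_xxx = -2.839604, Gamma_xxy = 10.924752, Gamma_xyy = -33.216832, Gamma_yxx = -1.465347, Gamma_yxy = 4.015842, Gamma_yyy = -11.122772; k1 = (0.250000, 0.125000, 0.013691, 0.014387)
  k2: at (x, y) = (0.525000, 0.762500), (dx/dtau, dy/dtau) = (0.251369, 0.126439); Gamma_xxx = -2.859855, Gamma_xxy = 10.998020, Gamma_xyy = -32.730412, Gamma_yxx = -1.495110, Gamma_yxy = 4.137723, Gamma_yyy = -11.222814; k2 = (0.251369, 0.126439, 0.004861, 0.010870)
  k3: at (x, y) = (0.525137, 0.762644), (dx/dtau, dy/dtau) = (0.250486, 0.126087); Gamma_xxx = -2.861323, Gamma_xxy = 11.000895, Gamma_xyy = -32.731854, Gamma_yxx = -1.495855, Gamma_yxy = 4.139581, Gamma_yyy = -11.225650; k3 = (0.250486, 0.126087, 0.005014, 0.010838)
  k4: at (x, y) = (0.550097, 0.775217), (dx/dtau, dy/dtau) = (0.251003, 0.127168); Gamma_xxx = -2.866351, Gamma_xxy = 11.022079, Gamma_xyy = -32.133562, Gamma_yxx = -1.519262, Gamma_yxy = 4.240090, Gamma_yyy = -11.266176; k4 = (0.251003, 0.127168, -0.003399, 0.007227)
  Y <- Y + (h/6)(k1 + 2k2 + 2k3 + k4): x = 0.5502, y = 0.7752, dx/dtau = 0.2510, dy/dtau = 0.1272
step 2:
  k1: at (x, y) = (0.550157, 0.775241), (dx/dtau, dy/dtau) = (0.251001, 0.127168); Gamma_xxx = -2.866215, Gamma_xxy = 11.021822, Gamma_xyy = -32.131579, Gamma_yxx = -1.519254, Gamma_yxy = 4.240186, Gamma_yyy = -11.265971; k1 = (0.251001, 0.127168, -0.003421, 0.007217)
  k2: at (x, y) = (0.575257, 0.787957), (dx/dtau, dy/dtau) = (0.250659, 0.127889); Gamma_xxx = -2.856024, Gamma_xxy = 10.991941, Gamma_xyy = -31.426547, Gamma_yxx = -1.536040, Gamma_yxy = 4.318912, Gamma_yyy = -11.248202; k2 = (0.250659, 0.127889, -0.011283, 0.003582)
  k3: at (x, y) = (0.575223, 0.788030), (dx/dtau, dy/dtau) = (0.249873, 0.127526); Gamma_xxx = -2.857670, Gamma_xxy = 10.995126, Gamma_xyy = -31.432966, Gamma_yxx = -1.536738, Gamma_yxy = 4.320335, Gamma_yyy = -11.251223; k3 = (0.249873, 0.127526, -0.011113, 0.003588)
  k4: at (x, y) = (0.600132, 0.800746), (dx/dtau, dy/dtau) = (0.248779, 0.127885); Gamma_xxx = -2.833670, Gamma_xxy = 10.918645, Gamma_xyy = -30.645664, Gamma_yxx = -1.546865, Gamma_yxy = 4.376725, Gamma_yyy = -11.179745; k4 = (0.248779, 0.127885, -0.018179, 0.000085)
  Y <- Y + (h/6)(k1 + 2k2 + 2k3 + k4): x = 0.6002, y = 0.8008, dx/dtau = 0.2488, dy/dtau = 0.1279

Answer: x = 0.6002, y = 0.8008, dx/dtau = 0.2488, dy/dtau = 0.1279


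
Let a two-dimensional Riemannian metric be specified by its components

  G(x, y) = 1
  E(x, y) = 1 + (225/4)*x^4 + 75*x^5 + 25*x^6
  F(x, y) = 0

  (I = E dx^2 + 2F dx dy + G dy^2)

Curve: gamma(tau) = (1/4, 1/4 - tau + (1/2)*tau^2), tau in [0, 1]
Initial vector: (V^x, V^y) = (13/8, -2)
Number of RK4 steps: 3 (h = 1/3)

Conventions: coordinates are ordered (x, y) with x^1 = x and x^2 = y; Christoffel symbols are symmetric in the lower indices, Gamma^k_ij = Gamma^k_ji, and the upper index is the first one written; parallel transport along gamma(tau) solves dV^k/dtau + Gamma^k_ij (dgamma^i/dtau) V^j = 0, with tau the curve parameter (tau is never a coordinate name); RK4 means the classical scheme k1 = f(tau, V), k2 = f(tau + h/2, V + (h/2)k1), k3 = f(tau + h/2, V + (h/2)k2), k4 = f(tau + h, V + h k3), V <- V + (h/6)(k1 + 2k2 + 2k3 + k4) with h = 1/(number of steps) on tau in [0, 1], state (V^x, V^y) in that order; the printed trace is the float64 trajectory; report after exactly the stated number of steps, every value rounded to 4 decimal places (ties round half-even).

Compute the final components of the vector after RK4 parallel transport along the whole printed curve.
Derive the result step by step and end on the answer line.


gamma'(tau) = (0, -1 + tau); f(tau, V)^k = -Gamma^k_ij(gamma(tau)) gamma'^i(tau) V^j; h = 1/3; intermediate values shown to 6 dp
curve data and Christoffel symbols at the stage parameters:
  tau = 0.000000: gamma = (0.250000, 0.250000), gamma' = (0.000000, -1.000000); Gamma_xxx = 1.973313, Gamma_xxy = 0.000000, Gamma_xyy = 0.000000, Gamma_yxx = 0.000000, Gamma_yxy = 0.000000, Gamma_yyy = 0.000000
  tau = 0.166667: gamma = (0.250000, 0.097222), gamma' = (0.000000, -0.833333); Gamma_xxx = 1.973313, Gamma_xxy = 0.000000, Gamma_xyy = 0.000000, Gamma_yxx = 0.000000, Gamma_yxy = 0.000000, Gamma_yyy = 0.000000
  tau = 0.333333: gamma = (0.250000, -0.027778), gamma' = (0.000000, -0.666667); Gamma_xxx = 1.973313, Gamma_xxy = 0.000000, Gamma_xyy = 0.000000, Gamma_yxx = 0.000000, Gamma_yxy = 0.000000, Gamma_yyy = 0.000000
  tau = 0.500000: gamma = (0.250000, -0.125000), gamma' = (0.000000, -0.500000); Gamma_xxx = 1.973313, Gamma_xxy = 0.000000, Gamma_xyy = 0.000000, Gamma_yxx = 0.000000, Gamma_yxy = 0.000000, Gamma_yyy = 0.000000
  tau = 0.666667: gamma = (0.250000, -0.194444), gamma' = (0.000000, -0.333333); Gamma_xxx = 1.973313, Gamma_xxy = 0.000000, Gamma_xyy = 0.000000, Gamma_yxx = 0.000000, Gamma_yxy = 0.000000, Gamma_yyy = 0.000000
  tau = 0.833333: gamma = (0.250000, -0.236111), gamma' = (0.000000, -0.166667); Gamma_xxx = 1.973313, Gamma_xxy = 0.000000, Gamma_xyy = 0.000000, Gamma_yxx = 0.000000, Gamma_yxy = 0.000000, Gamma_yyy = 0.000000
  tau = 1.000000: gamma = (0.250000, -0.250000), gamma' = (0.000000, 0.000000); Gamma_xxx = 1.973313, Gamma_xxy = 0.000000, Gamma_xyy = 0.000000, Gamma_yxx = 0.000000, Gamma_yxy = 0.000000, Gamma_yyy = 0.000000
step 0: V^x = 1.6250, V^y = -2.0000
step 1: k1 = (0.000000, 0.000000), k2 = (0.000000, 0.000000), k3 = (0.000000, 0.000000), k4 = (0.000000, 0.000000); V <- V + (h/6)(k1 + 2k2 + 2k3 + k4): V^x = 1.6250, V^y = -2.0000
step 2: k1 = (0.000000, 0.000000), k2 = (0.000000, 0.000000), k3 = (0.000000, 0.000000), k4 = (0.000000, 0.000000); V <- V + (h/6)(k1 + 2k2 + 2k3 + k4): V^x = 1.6250, V^y = -2.0000
step 3: k1 = (0.000000, 0.000000), k2 = (0.000000, 0.000000), k3 = (0.000000, 0.000000), k4 = (0.000000, 0.000000); V <- V + (h/6)(k1 + 2k2 + 2k3 + k4): V^x = 1.6250, V^y = -2.0000

Answer: V^x = 1.6250, V^y = -2.0000


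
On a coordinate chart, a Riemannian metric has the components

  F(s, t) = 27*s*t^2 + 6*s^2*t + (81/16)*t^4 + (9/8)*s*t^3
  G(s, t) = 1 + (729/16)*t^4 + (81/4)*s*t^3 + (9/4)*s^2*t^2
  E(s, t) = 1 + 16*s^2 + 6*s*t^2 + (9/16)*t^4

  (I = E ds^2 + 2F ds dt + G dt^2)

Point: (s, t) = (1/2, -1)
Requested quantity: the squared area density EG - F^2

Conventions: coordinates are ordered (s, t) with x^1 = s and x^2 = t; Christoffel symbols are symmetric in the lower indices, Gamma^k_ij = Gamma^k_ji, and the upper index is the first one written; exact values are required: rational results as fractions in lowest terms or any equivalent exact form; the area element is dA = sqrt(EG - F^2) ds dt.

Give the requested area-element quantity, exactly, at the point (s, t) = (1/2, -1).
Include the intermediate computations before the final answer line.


E = 137/16, F = 33/2, G = 37; EG - F^2 = 713/16

Answer: EG - F^2 = 713/16


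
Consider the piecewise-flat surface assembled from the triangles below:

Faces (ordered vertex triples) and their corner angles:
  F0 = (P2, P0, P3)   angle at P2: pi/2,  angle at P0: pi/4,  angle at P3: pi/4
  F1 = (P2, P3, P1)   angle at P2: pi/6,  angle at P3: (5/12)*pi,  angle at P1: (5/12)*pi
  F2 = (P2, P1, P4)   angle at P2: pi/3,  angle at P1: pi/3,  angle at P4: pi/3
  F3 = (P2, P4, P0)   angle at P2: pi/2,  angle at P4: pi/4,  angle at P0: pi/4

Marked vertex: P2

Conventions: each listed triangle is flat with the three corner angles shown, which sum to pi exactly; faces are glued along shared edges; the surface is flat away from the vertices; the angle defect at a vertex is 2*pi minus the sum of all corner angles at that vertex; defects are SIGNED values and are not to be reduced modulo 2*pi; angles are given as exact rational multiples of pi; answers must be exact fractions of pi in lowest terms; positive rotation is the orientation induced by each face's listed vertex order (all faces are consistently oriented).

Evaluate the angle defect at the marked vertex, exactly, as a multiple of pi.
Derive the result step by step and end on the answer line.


Sum of corner angles at P2: (3/2)*pi
defect = 2*pi - (3/2)*pi

Answer: defect(P2) = pi/2


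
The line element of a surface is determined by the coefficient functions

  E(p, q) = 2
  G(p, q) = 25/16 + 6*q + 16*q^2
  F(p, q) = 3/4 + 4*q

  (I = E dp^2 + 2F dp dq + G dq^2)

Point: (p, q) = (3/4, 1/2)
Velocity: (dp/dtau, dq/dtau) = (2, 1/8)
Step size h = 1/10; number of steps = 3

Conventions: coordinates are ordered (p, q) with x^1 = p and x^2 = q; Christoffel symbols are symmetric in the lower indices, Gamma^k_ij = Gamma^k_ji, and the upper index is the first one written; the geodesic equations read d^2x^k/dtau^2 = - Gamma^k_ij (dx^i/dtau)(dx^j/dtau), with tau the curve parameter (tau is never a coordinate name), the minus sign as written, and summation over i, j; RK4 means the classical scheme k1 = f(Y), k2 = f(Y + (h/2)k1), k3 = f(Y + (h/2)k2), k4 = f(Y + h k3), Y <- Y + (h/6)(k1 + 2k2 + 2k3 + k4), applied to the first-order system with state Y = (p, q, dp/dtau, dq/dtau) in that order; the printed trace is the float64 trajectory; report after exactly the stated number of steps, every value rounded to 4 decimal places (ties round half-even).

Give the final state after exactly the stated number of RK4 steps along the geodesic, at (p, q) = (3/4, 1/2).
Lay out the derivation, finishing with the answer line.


f(Y) = (dp/dtau, dq/dtau, -Gamma^p_ij Y'^i Y'^j, -Gamma^q_ij Y'^i Y'^j) with the Gammas evaluated at the stage position; h = 0.100000; intermediate values shown to 6 dp
step 0: p = 0.7500, q = 0.5000, dp/dtau = 2.0000, dq/dtau = 0.1250
step 1:
  k1: at (p, q) = (0.750000, 0.500000), (dp/dtau, dq/dtau) = (2.000000, 0.125000); Gamma_ppp = 0.000000, Gamma_ppq = 0.000000, Gamma_pqq = 0.418301, Gamma_qpp = 0.000000, Gamma_qpq = 0.000000, Gamma_qqq = 1.150327; k1 = (2.000000, 0.125000, -0.006536, -0.017974)
  k2: at (p, q) = (0.850000, 0.506250), (dp/dtau, dq/dtau) = (1.999673, 0.124101); Gamma_ppp = 0.000000, Gamma_ppq = 0.000000, Gamma_pqq = 0.412345, Gamma_qpp = 0.000000, Gamma_qpq = 0.000000, Gamma_qqq = 1.144256; k2 = (1.999673, 0.124101, -0.006351, -0.017623)
  k3: at (p, q) = (0.849984, 0.506205), (dp/dtau, dq/dtau) = (1.999682, 0.124119); Gamma_ppp = 0.000000, Gamma_ppq = 0.000000, Gamma_pqq = 0.412387, Gamma_qpp = 0.000000, Gamma_qpq = 0.000000, Gamma_qqq = 1.144300; k3 = (1.999682, 0.124119, -0.006353, -0.017628)
  k4: at (p, q) = (0.949968, 0.512412), (dp/dtau, dq/dtau) = (1.999365, 0.123237); Gamma_ppp = 0.000000, Gamma_ppq = 0.000000, Gamma_pqq = 0.406586, Gamma_qpp = 0.000000, Gamma_qpq = 0.000000, Gamma_qqq = 1.138296; k4 = (1.999365, 0.123237, -0.006175, -0.017288)
  Y <- Y + (h/6)(k1 + 2k2 + 2k3 + k4): p = 0.9500, q = 0.5124, dp/dtau = 1.9994, dq/dtau = 0.1232
step 2:
  k1: at (p, q) = (0.949968, 0.512411), (dp/dtau, dq/dtau) = (1.999365, 0.123237); Gamma_ppp = 0.000000, Gamma_ppq = 0.000000, Gamma_pqq = 0.406586, Gamma_qpp = 0.000000, Gamma_qpq = 0.000000, Gamma_qqq = 1.138297; k1 = (1.999365, 0.123237, -0.006175, -0.017288)
  k2: at (p, q) = (1.049936, 0.518573), (dp/dtau, dq/dtau) = (1.999056, 0.122373); Gamma_ppp = 0.000000, Gamma_ppq = 0.000000, Gamma_pqq = 0.400937, Gamma_qpp = 0.000000, Gamma_qpq = 0.000000, Gamma_qqq = 1.132364; k2 = (1.999056, 0.122373, -0.006004, -0.016957)
  k3: at (p, q) = (1.049921, 0.518530), (dp/dtau, dq/dtau) = (1.999064, 0.122389); Gamma_ppp = 0.000000, Gamma_ppq = 0.000000, Gamma_pqq = 0.400976, Gamma_qpp = 0.000000, Gamma_qpq = 0.000000, Gamma_qqq = 1.132405; k3 = (1.999064, 0.122389, -0.006006, -0.016962)
  k4: at (p, q) = (1.149874, 0.524650), (dp/dtau, dq/dtau) = (1.998764, 0.121541); Gamma_ppp = 0.000000, Gamma_ppq = 0.000000, Gamma_pqq = 0.395471, Gamma_qpp = 0.000000, Gamma_qpq = 0.000000, Gamma_qqq = 1.126538; k4 = (1.998764, 0.121541, -0.005842, -0.016641)
  Y <- Y + (h/6)(k1 + 2k2 + 2k3 + k4): p = 1.1499, q = 0.5246, dp/dtau = 1.9988, dq/dtau = 0.1215
step 3:
  k1: at (p, q) = (1.149874, 0.524650), (dp/dtau, dq/dtau) = (1.998764, 0.121541); Gamma_ppp = 0.000000, Gamma_ppq = 0.000000, Gamma_pqq = 0.395471, Gamma_qpp = 0.000000, Gamma_qpq = 0.000000, Gamma_qqq = 1.126539; k1 = (1.998764, 0.121541, -0.005842, -0.016642)
  k2: at (p, q) = (1.249812, 0.530727), (dp/dtau, dq/dtau) = (1.998472, 0.120709); Gamma_ppp = 0.000000, Gamma_ppq = 0.000000, Gamma_pqq = 0.390107, Gamma_qpp = 0.000000, Gamma_qpq = 0.000000, Gamma_qqq = 1.120741; k2 = (1.998472, 0.120709, -0.005684, -0.016330)
  k3: at (p, q) = (1.249798, 0.530685), (dp/dtau, dq/dtau) = (1.998480, 0.120725); Gamma_ppp = 0.000000, Gamma_ppq = 0.000000, Gamma_pqq = 0.390143, Gamma_qpp = 0.000000, Gamma_qpq = 0.000000, Gamma_qqq = 1.120781; k3 = (1.998480, 0.120725, -0.005686, -0.016335)
  k4: at (p, q) = (1.349722, 0.536722), (dp/dtau, dq/dtau) = (1.998195, 0.119908); Gamma_ppp = 0.000000, Gamma_ppq = 0.000000, Gamma_pqq = 0.384913, Gamma_qpp = 0.000000, Gamma_qpq = 0.000000, Gamma_qqq = 1.115050; k4 = (1.998195, 0.119908, -0.005534, -0.016032)
  Y <- Y + (h/6)(k1 + 2k2 + 2k3 + k4): p = 1.3497, q = 0.5367, dp/dtau = 1.9982, dq/dtau = 0.1199

Answer: p = 1.3497, q = 0.5367, dp/dtau = 1.9982, dq/dtau = 0.1199
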